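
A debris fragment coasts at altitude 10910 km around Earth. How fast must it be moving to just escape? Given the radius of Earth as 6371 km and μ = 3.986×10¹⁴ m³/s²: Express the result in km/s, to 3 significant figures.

v_esc ≈ 6.79 km/s

r = 6371 + 10910 = 17281 km = 1.7281×10⁷ m.
Escape speed v_esc = √(2μ/r) = √(2 × 3.986×10¹⁴ / 1.728×10⁷) = √(4.613×10⁷) = 6792 m/s.
= 6.792 km/s.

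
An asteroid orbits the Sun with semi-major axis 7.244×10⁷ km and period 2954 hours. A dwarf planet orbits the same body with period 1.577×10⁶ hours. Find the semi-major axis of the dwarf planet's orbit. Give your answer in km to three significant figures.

Kepler's third law: a³ ∝ T², so a₂ = a₁ (T₂/T₁)^(2/3).
T₂/T₁ = 533.9, (T₂/T₁)^(2/3) = 65.81.
a₂ = 7.244×10⁷ × 65.81 = 4.767×10⁹ km.

a₂ ≈ 4.77×10⁹ km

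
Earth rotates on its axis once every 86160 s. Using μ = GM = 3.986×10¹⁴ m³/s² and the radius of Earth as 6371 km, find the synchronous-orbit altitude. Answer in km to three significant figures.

h_sync ≈ 35800 km

A synchronous orbit has period T, so by Kepler's third law a = (μT²/4π²)^(1/3).
μT²/4π² = 3.986×10¹⁴ × (8.616×10⁴)² / 39.48 = 7.495×10²² m³.
a = 4.216×10⁷ m = 42163 km.
Altitude h = a − R = 42163 − 6371 = 35792 km.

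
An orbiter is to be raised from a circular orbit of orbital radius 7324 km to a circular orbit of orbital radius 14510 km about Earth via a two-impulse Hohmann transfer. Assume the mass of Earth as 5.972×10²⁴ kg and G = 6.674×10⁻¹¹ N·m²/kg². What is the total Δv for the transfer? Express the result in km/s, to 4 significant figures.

Δv_total ≈ 2.076 km/s

μ = GM = 6.674×10⁻¹¹ × 5.972×10²⁴ = 3.986×10¹⁴ m³/s².
r₁ = 7324 km = 7.324×10⁶ m.
r₂ = 14510 km = 1.451×10⁷ m.
Transfer ellipse a_t = (r₁ + r₂)/2 = 1.092×10⁷ m.
At r₁: circular v_c1 = √(μ/r₁) = 7377 m/s; transfer-perigee v_p = √[μ(2/r₁ − 1/a_t)] = 8505 m/s.
Δv₁ = v_p − v_c1 = 1128 m/s.
At r₂: circular v_c2 = √(μ/r₂) = 5241 m/s; transfer-apogee v_a = √[μ(2/r₂ − 1/a_t)] = 4293 m/s.
Δv₂ = v_c2 − v_a = 948.3 m/s.
Total Δv = Δv₁ + Δv₂ = 2076 m/s = 2.076 km/s.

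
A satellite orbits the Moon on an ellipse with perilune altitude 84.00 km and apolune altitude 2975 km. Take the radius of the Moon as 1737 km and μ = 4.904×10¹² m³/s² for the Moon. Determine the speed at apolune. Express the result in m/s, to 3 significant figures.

r_p = 1737 + 84.00 = 1821.0 km = 1.8210×10⁶ m.
r_a = 1737 + 2975 = 4712.0 km = 4.7120×10⁶ m.
Semi-major axis a = (r_p + r_a)/2 = 3266.5 km = 3.266×10⁶ m.
Vis-viva: v² = μ(2/r − 1/a) = 4.904×10¹² × (4.244×10⁻⁷ − 3.061×10⁻⁷) = 5.802×10⁵ m²/s².
v = 761.7 m/s.

v ≈ 762 m/s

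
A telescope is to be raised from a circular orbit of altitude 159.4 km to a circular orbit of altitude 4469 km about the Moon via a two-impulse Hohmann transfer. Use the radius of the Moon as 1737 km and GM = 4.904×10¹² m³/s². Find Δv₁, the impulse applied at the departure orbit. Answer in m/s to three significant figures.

r₁ = 1737 + 159.4 = 1896.4 km = 1.8964×10⁶ m.
r₂ = 1737 + 4469 = 6206.0 km = 6.2060×10⁶ m.
Transfer ellipse a_t = (r₁ + r₂)/2 = 4.051×10⁶ m.
At r₁: circular v_c1 = √(μ/r₁) = 1608 m/s; transfer-perilune v_p = √[μ(2/r₁ − 1/a_t)] = 1990 m/s.
Δv₁ = v_p − v_c1 = 382.2 m/s.

Δv ≈ 382 m/s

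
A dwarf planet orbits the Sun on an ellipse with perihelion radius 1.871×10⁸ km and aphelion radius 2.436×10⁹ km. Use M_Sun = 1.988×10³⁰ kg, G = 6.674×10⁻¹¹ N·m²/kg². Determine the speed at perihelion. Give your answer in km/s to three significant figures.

v ≈ 36.3 km/s

μ = GM = 6.674×10⁻¹¹ × 1.988×10³⁰ = 1.327×10²⁰ m³/s².
Semi-major axis a = (r_p + r_a)/2 = 1.3116×10⁹ km = 1.312×10¹² m.
Vis-viva: v² = μ(2/r − 1/a) = 1.327×10²⁰ × (1.069×10⁻¹¹ − 7.625×10⁻¹³) = 1.317×10⁹ m²/s².
v = 36290 m/s = 36.29 km/s.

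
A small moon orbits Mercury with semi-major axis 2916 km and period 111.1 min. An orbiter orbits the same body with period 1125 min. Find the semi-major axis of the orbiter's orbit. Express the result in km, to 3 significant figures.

Kepler's third law: a³ ∝ T², so a₂ = a₁ (T₂/T₁)^(2/3).
T₂/T₁ = 10.13, (T₂/T₁)^(2/3) = 4.681.
a₂ = 2916 × 4.681 = 13650 km.

a₂ ≈ 13600 km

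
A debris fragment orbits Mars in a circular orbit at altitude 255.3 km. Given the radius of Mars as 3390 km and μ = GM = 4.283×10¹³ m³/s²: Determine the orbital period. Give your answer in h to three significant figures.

T ≈ 1.86 h

r = 3390 + 255.3 = 3645.3 km = 3.6453×10⁶ m.
Kepler's third law: T = 2π√(r³/μ) = 2π√((3.645×10⁶)³ / 4.283×10¹³).
r³/μ = 1.131×10⁶ s², so T = 2π × 1.063×10³ = 6.682×10³ s.
Converting: 6.682×10³ s ÷ 3600 = 1.856 h.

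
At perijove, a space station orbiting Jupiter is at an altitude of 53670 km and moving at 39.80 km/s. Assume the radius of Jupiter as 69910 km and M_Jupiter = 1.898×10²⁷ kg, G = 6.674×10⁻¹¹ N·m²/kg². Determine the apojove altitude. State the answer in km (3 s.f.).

μ = GM = 6.674×10⁻¹¹ × 1.898×10²⁷ = 1.267×10¹⁷ m³/s².
r_p = 69910 + 53670 = 1.2358×10⁵ km = 1.236×10⁸ m.
Specific energy ε = v²/2 − μ/r = -2.330×10⁸ J/kg, so a = −μ/(2ε) = 2.718×10⁸ m.
The apsides satisfy r_p + r_a = 2a, so the apojove radius is 2a − r_p = 4.201×10⁸ m = 4.2007×10⁵ km.
Apojove altitude = 4.2007×10⁵ − 69910 = 3.5016×10⁵ km.

apojove altitude ≈ 3.50×10⁵ km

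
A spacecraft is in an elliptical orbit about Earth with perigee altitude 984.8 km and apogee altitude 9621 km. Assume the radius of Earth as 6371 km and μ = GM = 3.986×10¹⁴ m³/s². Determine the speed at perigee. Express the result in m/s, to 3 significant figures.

r_p = 6371 + 984.8 = 7355.8 km = 7.3558×10⁶ m.
r_a = 6371 + 9621 = 15992 km = 1.5992×10⁷ m.
Semi-major axis a = (r_p + r_a)/2 = 11674 km = 1.167×10⁷ m.
Vis-viva: v² = μ(2/r − 1/a) = 3.986×10¹⁴ × (2.719×10⁻⁷ − 8.566×10⁻⁸) = 7.423×10⁷ m²/s².
v = 8616 m/s.

v ≈ 8620 m/s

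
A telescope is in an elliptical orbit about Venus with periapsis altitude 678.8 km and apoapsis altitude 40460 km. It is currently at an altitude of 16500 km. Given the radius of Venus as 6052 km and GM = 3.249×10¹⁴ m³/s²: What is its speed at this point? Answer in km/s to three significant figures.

v ≈ 4.08 km/s

r_p = 6052 + 678.8 = 6730.8 km = 6.7308×10⁶ m.
r_a = 6052 + 40460 = 46512 km = 4.6512×10⁷ m.
r = 6052 + 16500 = 22552 km = 2.255×10⁷ m.
Semi-major axis a = (r_p + r_a)/2 = 26621 km = 2.662×10⁷ m.
Vis-viva: v² = μ(2/r − 1/a) = 3.249×10¹⁴ × (8.868×10⁻⁸ − 3.756×10⁻⁸) = 1.661×10⁷ m²/s².
v = 4075 m/s = 4.075 km/s.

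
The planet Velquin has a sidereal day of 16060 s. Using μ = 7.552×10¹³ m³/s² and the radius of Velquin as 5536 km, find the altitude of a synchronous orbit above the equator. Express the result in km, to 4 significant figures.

h_sync ≈ 2366 km

A synchronous orbit has period T, so by Kepler's third law a = (μT²/4π²)^(1/3).
μT²/4π² = 7.552×10¹³ × (1.606×10⁴)² / 39.48 = 4.934×10²⁰ m³.
a = 7.902×10⁶ m = 7901.9 km.
Altitude h = a − R = 7901.9 − 5536 = 2365.9 km.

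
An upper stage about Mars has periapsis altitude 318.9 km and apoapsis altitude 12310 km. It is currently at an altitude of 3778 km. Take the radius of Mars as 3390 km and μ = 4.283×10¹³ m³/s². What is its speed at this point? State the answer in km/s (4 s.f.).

r_p = 3390 + 318.9 = 3708.9 km = 3.7089×10⁶ m.
r_a = 3390 + 12310 = 15700 km = 1.5700×10⁷ m.
r = 3390 + 3778 = 7168.0 km = 7.168×10⁶ m.
Semi-major axis a = (r_p + r_a)/2 = 9704.5 km = 9.704×10⁶ m.
Vis-viva: v² = μ(2/r − 1/a) = 4.283×10¹³ × (2.790×10⁻⁷ − 1.030×10⁻⁷) = 7.537×10⁶ m²/s².
v = 2745 m/s = 2.745 km/s.

v ≈ 2.745 km/s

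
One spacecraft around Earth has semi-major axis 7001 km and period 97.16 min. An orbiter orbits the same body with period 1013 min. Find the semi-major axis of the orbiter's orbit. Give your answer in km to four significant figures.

Kepler's third law: a³ ∝ T², so a₂ = a₁ (T₂/T₁)^(2/3).
T₂/T₁ = 10.43, (T₂/T₁)^(2/3) = 4.773.
a₂ = 7001 × 4.773 = 33410 km.

a₂ ≈ 33410 km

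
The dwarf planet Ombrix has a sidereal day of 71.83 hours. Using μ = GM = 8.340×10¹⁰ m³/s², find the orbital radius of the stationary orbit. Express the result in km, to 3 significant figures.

r_sync ≈ 5210 km

T = 71.83 hours = 2.586×10⁵ s.
A synchronous orbit has period T, so by Kepler's third law a = (μT²/4π²)^(1/3).
μT²/4π² = 8.340×10¹⁰ × (2.586×10⁵)² / 39.48 = 1.413×10²⁰ m³.
a = 5.208×10⁶ m = 5208.0 km.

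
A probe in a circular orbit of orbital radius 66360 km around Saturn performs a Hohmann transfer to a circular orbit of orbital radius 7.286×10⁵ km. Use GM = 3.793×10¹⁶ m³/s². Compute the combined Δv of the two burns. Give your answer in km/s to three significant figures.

Δv_total ≈ 12.7 km/s

r₁ = 66360 km = 6.636×10⁷ m.
r₂ = 7.286×10⁵ km = 7.286×10⁸ m.
Transfer ellipse a_t = (r₁ + r₂)/2 = 3.975×10⁸ m.
At r₁: circular v_c1 = √(μ/r₁) = 23910 m/s; transfer-perikrone v_p = √[μ(2/r₁ − 1/a_t)] = 32370 m/s.
Δv₁ = v_p − v_c1 = 8461 m/s.
At r₂: circular v_c2 = √(μ/r₂) = 7215 m/s; transfer-apokrone v_a = √[μ(2/r₂ − 1/a_t)] = 2948 m/s.
Δv₂ = v_c2 − v_a = 4267 m/s.
Total Δv = Δv₁ + Δv₂ = 12730 m/s = 12.73 km/s.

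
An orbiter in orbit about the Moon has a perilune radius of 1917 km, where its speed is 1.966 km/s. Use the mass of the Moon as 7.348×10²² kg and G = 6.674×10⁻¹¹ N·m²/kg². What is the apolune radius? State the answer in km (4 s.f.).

apolune radius ≈ 5922 km

μ = GM = 6.674×10⁻¹¹ × 7.348×10²² = 4.904×10¹² m³/s².
r_p = 1.917×10⁶ m.
Specific energy ε = v²/2 − μ/r = -6.256×10⁵ J/kg, so a = −μ/(2ε) = 3.919×10⁶ m.
The apsides satisfy r_p + r_a = 2a, so the apolune radius is 2a − r_p = 5.922×10⁶ m = 5921.8 km.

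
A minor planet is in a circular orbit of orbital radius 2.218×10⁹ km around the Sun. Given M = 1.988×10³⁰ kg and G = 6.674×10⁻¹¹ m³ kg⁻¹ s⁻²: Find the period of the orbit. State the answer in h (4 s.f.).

T ≈ 500500 h

μ = GM = 6.674×10⁻¹¹ × 1.988×10³⁰ = 1.327×10²⁰ m³/s².
r = 2.218×10⁹ km = 2.218×10¹² m.
Kepler's third law: T = 2π√(r³/μ) = 2π√((2.218×10¹²)³ / 1.327×10²⁰).
r³/μ = 8.224×10¹⁶ s², so T = 2π × 2.868×10⁸ = 1.802×10⁹ s.
Converting: 1.802×10⁹ s ÷ 3600 = 5.005×10⁵ h.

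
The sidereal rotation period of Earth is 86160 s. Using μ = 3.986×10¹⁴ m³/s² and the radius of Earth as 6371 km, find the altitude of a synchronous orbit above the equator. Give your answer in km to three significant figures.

h_sync ≈ 35800 km

A synchronous orbit has period T, so by Kepler's third law a = (μT²/4π²)^(1/3).
μT²/4π² = 3.986×10¹⁴ × (8.616×10⁴)² / 39.48 = 7.495×10²² m³.
a = 4.216×10⁷ m = 42163 km.
Altitude h = a − R = 42163 − 6371 = 35792 km.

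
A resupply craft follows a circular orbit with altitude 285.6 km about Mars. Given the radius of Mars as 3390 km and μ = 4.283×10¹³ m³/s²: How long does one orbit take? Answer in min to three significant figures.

r = 3390 + 285.6 = 3675.6 km = 3.6756×10⁶ m.
Kepler's third law: T = 2π√(r³/μ) = 2π√((3.676×10⁶)³ / 4.283×10¹³).
r³/μ = 1.159×10⁶ s², so T = 2π × 1.077×10³ = 6.765×10³ s.
Converting: 6.765×10³ s ÷ 60.00 = 112.8 min.

T ≈ 113 min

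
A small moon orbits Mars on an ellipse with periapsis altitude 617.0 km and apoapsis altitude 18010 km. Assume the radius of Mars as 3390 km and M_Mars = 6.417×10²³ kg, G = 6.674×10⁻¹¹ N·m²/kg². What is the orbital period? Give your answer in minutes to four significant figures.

T ≈ 724.5 minutes

μ = GM = 6.674×10⁻¹¹ × 6.417×10²³ = 4.283×10¹³ m³/s².
r_p = 3390 + 617.0 = 4007.0 km = 4.0070×10⁶ m.
r_a = 3390 + 18010 = 21400 km = 2.1400×10⁷ m.
Semi-major axis a = (r_p + r_a)/2 = (4007.0 + 21400)/2 = 12704 km = 1.270×10⁷ m.
By Kepler's third law T = 2π√(a³/μ) = 2π × 6.919×10³ = 4.347×10⁴ s.
= 724.5 minutes.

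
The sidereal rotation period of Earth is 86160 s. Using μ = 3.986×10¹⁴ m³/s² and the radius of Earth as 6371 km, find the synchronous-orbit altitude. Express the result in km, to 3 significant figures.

h_sync ≈ 35800 km

A synchronous orbit has period T, so by Kepler's third law a = (μT²/4π²)^(1/3).
μT²/4π² = 3.986×10¹⁴ × (8.616×10⁴)² / 39.48 = 7.495×10²² m³.
a = 4.216×10⁷ m = 42163 km.
Altitude h = a − R = 42163 − 6371 = 35792 km.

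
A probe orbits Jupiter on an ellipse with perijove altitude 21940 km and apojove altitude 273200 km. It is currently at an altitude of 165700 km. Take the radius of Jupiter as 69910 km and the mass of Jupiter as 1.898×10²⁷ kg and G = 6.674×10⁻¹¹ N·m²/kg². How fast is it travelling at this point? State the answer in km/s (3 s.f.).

μ = GM = 6.674×10⁻¹¹ × 1.898×10²⁷ = 1.267×10¹⁷ m³/s².
r_p = 69910 + 21940 = 91850 km = 9.1850×10⁷ m.
r_a = 69910 + 273200 = 343110 km = 3.4311×10⁸ m.
r = 69910 + 165700 = 2.3561×10⁵ km = 2.356×10⁸ m.
Semi-major axis a = (r_p + r_a)/2 = 2.1748×10⁵ km = 2.175×10⁸ m.
Vis-viva: v² = μ(2/r − 1/a) = 1.267×10¹⁷ × (8.489×10⁻⁹ − 4.598×10⁻⁹) = 4.928×10⁸ m²/s².
v = 22200 m/s = 22.20 km/s.

v ≈ 22.2 km/s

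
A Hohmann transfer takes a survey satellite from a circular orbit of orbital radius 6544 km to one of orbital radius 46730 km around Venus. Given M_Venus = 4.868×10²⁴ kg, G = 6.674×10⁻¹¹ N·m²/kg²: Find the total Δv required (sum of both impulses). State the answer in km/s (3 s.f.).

Δv_total ≈ 3.62 km/s

μ = GM = 6.674×10⁻¹¹ × 4.868×10²⁴ = 3.249×10¹⁴ m³/s².
r₁ = 6544 km = 6.544×10⁶ m.
r₂ = 46730 km = 4.673×10⁷ m.
Transfer ellipse a_t = (r₁ + r₂)/2 = 2.664×10⁷ m.
At r₁: circular v_c1 = √(μ/r₁) = 7046 m/s; transfer-periapsis v_p = √[μ(2/r₁ − 1/a_t)] = 9333 m/s.
Δv₁ = v_p − v_c1 = 2287 m/s.
At r₂: circular v_c2 = √(μ/r₂) = 2637 m/s; transfer-apoapsis v_a = √[μ(2/r₂ − 1/a_t)] = 1307 m/s.
Δv₂ = v_c2 − v_a = 1330 m/s.
Total Δv = Δv₁ + Δv₂ = 3616 m/s = 3.616 km/s.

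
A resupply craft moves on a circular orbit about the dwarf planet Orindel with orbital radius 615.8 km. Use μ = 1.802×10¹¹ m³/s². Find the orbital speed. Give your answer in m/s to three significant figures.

v ≈ 541 m/s

r = 615.8 km = 6.158×10⁵ m.
For a circular orbit v = √(μ/r) = √(1.802×10¹¹ / 6.158×10⁵) = √(2.926×10⁵) = 541.0 m/s.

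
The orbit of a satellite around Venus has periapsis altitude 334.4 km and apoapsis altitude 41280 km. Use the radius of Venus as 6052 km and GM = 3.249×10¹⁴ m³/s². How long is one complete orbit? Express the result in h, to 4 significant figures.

r_p = 6052 + 334.4 = 6386.4 km = 6.3864×10⁶ m.
r_a = 6052 + 41280 = 47332 km = 4.7332×10⁷ m.
Semi-major axis a = (r_p + r_a)/2 = (6386.4 + 47332)/2 = 26859 km = 2.686×10⁷ m.
By Kepler's third law T = 2π√(a³/μ) = 2π × 7.723×10³ = 4.852×10⁴ s.
= 13.48 h.

T ≈ 13.48 h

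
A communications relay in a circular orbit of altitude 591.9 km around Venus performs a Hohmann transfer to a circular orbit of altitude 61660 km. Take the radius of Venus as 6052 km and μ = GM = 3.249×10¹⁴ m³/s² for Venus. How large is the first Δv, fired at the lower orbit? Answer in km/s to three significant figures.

r₁ = 6052 + 591.9 = 6643.9 km = 6.6439×10⁶ m.
r₂ = 6052 + 61660 = 67712 km = 6.7712×10⁷ m.
Transfer ellipse a_t = (r₁ + r₂)/2 = 3.718×10⁷ m.
At r₁: circular v_c1 = √(μ/r₁) = 6993 m/s; transfer-periapsis v_p = √[μ(2/r₁ − 1/a_t)] = 9437 m/s.
Δv₁ = v_p − v_c1 = 2444 m/s.
= 2.444 km/s.

Δv ≈ 2.44 km/s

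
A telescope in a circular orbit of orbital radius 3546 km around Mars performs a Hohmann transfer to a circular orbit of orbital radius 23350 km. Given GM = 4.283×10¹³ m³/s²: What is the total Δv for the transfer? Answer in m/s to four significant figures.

Δv_total ≈ 1763 m/s

r₁ = 3546 km = 3.546×10⁶ m.
r₂ = 23350 km = 2.335×10⁷ m.
Transfer ellipse a_t = (r₁ + r₂)/2 = 1.345×10⁷ m.
At r₁: circular v_c1 = √(μ/r₁) = 3475 m/s; transfer-periapsis v_p = √[μ(2/r₁ − 1/a_t)] = 4580 m/s.
Δv₁ = v_p − v_c1 = 1104 m/s.
At r₂: circular v_c2 = √(μ/r₂) = 1354 m/s; transfer-apoapsis v_a = √[μ(2/r₂ − 1/a_t)] = 695.5 m/s.
Δv₂ = v_c2 − v_a = 658.9 m/s.
Total Δv = Δv₁ + Δv₂ = 1763 m/s.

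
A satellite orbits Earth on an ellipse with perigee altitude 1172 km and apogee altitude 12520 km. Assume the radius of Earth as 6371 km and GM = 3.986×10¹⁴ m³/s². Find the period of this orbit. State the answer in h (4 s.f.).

T ≈ 4.201 h

r_p = 6371 + 1172 = 7543.0 km = 7.5430×10⁶ m.
r_a = 6371 + 12520 = 18891 km = 1.8891×10⁷ m.
Semi-major axis a = (r_p + r_a)/2 = (7543.0 + 18891)/2 = 13217 km = 1.322×10⁷ m.
By Kepler's third law T = 2π√(a³/μ) = 2π × 2.407×10³ = 1.512×10⁴ s.
= 4.201 h.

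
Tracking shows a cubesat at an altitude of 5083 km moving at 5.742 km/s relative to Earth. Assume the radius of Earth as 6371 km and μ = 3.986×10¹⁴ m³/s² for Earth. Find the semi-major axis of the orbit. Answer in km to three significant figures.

a ≈ 10900 km

r = 6371 + 5083 = 11454 km = 1.145×10⁷ m.
Specific orbital energy ε = v²/2 − μ/r = (5742)²/2 − 3.986×10¹⁴/1.145×10⁷ = -1.831×10⁷ J/kg.
Since ε = −μ/(2a), a = −μ/(2ε) = 1.088×10⁷ m = 10882 km.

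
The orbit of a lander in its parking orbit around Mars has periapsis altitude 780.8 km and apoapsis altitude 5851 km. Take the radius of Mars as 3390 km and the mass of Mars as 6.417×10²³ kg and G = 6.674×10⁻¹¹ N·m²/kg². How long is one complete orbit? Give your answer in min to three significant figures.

T ≈ 278 min

μ = GM = 6.674×10⁻¹¹ × 6.417×10²³ = 4.283×10¹³ m³/s².
r_p = 3390 + 780.8 = 4170.8 km = 4.1708×10⁶ m.
r_a = 3390 + 5851 = 9241.0 km = 9.2410×10⁶ m.
Semi-major axis a = (r_p + r_a)/2 = (4170.8 + 9241.0)/2 = 6705.9 km = 6.706×10⁶ m.
By Kepler's third law T = 2π√(a³/μ) = 2π × 2.654×10³ = 1.667×10⁴ s.
= 277.9 min.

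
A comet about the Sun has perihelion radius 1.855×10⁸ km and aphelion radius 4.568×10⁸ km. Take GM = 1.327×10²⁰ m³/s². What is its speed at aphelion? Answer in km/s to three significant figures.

v ≈ 13.0 km/s

Semi-major axis a = (r_p + r_a)/2 = 3.2115×10⁸ km = 3.212×10¹¹ m.
Vis-viva: v² = μ(2/r − 1/a) = 1.327×10²⁰ × (4.378×10⁻¹² − 3.114×10⁻¹²) = 1.678×10⁸ m²/s².
v = 12950 m/s = 12.95 km/s.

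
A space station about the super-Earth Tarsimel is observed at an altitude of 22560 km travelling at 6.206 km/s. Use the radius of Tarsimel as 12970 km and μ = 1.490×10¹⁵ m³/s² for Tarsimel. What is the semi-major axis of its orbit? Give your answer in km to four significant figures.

a ≈ 32850 km

r = 12970 + 22560 = 35530 km = 3.553×10⁷ m.
Vis-viva rearranged: 1/a = 2/r − v²/μ = 5.629×10⁻⁸ − 2.585×10⁻⁸ = 3.044×10⁻⁸ m⁻¹.
a = 3.285×10⁷ m = 32850 km.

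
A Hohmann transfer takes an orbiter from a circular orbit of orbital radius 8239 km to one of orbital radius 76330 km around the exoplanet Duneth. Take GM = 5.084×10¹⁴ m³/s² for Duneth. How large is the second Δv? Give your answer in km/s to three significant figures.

Δv ≈ 1.44 km/s

r₁ = 8239 km = 8.239×10⁶ m.
r₂ = 76330 km = 7.633×10⁷ m.
Transfer ellipse a_t = (r₁ + r₂)/2 = 4.228×10⁷ m.
At r₁: circular v_c1 = √(μ/r₁) = 7855 m/s; transfer-periapsis v_p = √[μ(2/r₁ − 1/a_t)] = 10550 m/s.
At r₂: circular v_c2 = √(μ/r₂) = 2581 m/s; transfer-apoapsis v_a = √[μ(2/r₂ − 1/a_t)] = 1139 m/s.
Δv₂ = v_c2 − v_a = 1442 m/s.
= 1.442 km/s.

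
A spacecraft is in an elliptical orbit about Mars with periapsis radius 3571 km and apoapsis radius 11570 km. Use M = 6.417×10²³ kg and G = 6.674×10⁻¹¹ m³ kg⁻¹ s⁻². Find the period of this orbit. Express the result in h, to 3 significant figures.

T ≈ 5.56 h

μ = GM = 6.674×10⁻¹¹ × 6.417×10²³ = 4.283×10¹³ m³/s².
Semi-major axis a = (r_p + r_a)/2 = (3571.0 + 11570)/2 = 7570.5 km = 7.570×10⁶ m.
By Kepler's third law T = 2π√(a³/μ) = 2π × 3.183×10³ = 2.000×10⁴ s.
= 5.555 h.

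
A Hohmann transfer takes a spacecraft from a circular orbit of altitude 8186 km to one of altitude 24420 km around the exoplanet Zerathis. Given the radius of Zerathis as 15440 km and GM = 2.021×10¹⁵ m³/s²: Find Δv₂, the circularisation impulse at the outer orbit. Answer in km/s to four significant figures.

Δv ≈ 0.9775 km/s

r₁ = 15440 + 8186 = 23626 km = 2.3626×10⁷ m.
r₂ = 15440 + 24420 = 39860 km = 3.9860×10⁷ m.
Transfer ellipse a_t = (r₁ + r₂)/2 = 3.174×10⁷ m.
At r₁: circular v_c1 = √(μ/r₁) = 9249 m/s; transfer-periapsis v_p = √[μ(2/r₁ − 1/a_t)] = 10360 m/s.
At r₂: circular v_c2 = √(μ/r₂) = 7121 m/s; transfer-apoapsis v_a = √[μ(2/r₂ − 1/a_t)] = 6143 m/s.
Δv₂ = v_c2 − v_a = 977.5 m/s.
= 0.9775 km/s.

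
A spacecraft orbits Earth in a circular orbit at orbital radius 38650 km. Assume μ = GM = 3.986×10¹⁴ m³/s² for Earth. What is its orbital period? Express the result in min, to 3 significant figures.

r = 38650 km = 3.865×10⁷ m.
Kepler's third law: T = 2π√(r³/μ) = 2π√((3.865×10⁷)³ / 3.986×10¹⁴).
r³/μ = 1.448×10⁸ s², so T = 2π × 1.204×10⁴ = 7.562×10⁴ s.
Converting: 7.562×10⁴ s ÷ 60.00 = 1260 min.

T ≈ 1260 min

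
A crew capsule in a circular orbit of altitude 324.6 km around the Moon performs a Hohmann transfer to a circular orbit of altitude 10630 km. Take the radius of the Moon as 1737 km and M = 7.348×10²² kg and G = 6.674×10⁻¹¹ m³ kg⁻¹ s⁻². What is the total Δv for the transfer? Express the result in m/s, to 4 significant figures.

μ = GM = 6.674×10⁻¹¹ × 7.348×10²² = 4.904×10¹² m³/s².
r₁ = 1737 + 324.6 = 2061.6 km = 2.0616×10⁶ m.
r₂ = 1737 + 10630 = 12367 km = 1.2367×10⁷ m.
Transfer ellipse a_t = (r₁ + r₂)/2 = 7.214×10⁶ m.
At r₁: circular v_c1 = √(μ/r₁) = 1542 m/s; transfer-perilune v_p = √[μ(2/r₁ − 1/a_t)] = 2019 m/s.
Δv₁ = v_p − v_c1 = 477.0 m/s.
At r₂: circular v_c2 = √(μ/r₂) = 629.7 m/s; transfer-apolune v_a = √[μ(2/r₂ − 1/a_t)] = 336.6 m/s.
Δv₂ = v_c2 − v_a = 293.1 m/s.
Total Δv = Δv₁ + Δv₂ = 770.1 m/s.

Δv_total ≈ 770.1 m/s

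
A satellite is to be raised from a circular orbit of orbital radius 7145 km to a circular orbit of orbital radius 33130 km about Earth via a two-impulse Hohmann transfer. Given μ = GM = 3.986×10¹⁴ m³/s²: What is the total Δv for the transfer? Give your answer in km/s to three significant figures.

Δv_total ≈ 3.51 km/s

r₁ = 7145 km = 7.145×10⁶ m.
r₂ = 33130 km = 3.313×10⁷ m.
Transfer ellipse a_t = (r₁ + r₂)/2 = 2.014×10⁷ m.
At r₁: circular v_c1 = √(μ/r₁) = 7469 m/s; transfer-perigee v_p = √[μ(2/r₁ − 1/a_t)] = 9580 m/s.
Δv₁ = v_p − v_c1 = 2111 m/s.
At r₂: circular v_c2 = √(μ/r₂) = 3469 m/s; transfer-apogee v_a = √[μ(2/r₂ − 1/a_t)] = 2066 m/s.
Δv₂ = v_c2 − v_a = 1403 m/s.
Total Δv = Δv₁ + Δv₂ = 3514 m/s = 3.514 km/s.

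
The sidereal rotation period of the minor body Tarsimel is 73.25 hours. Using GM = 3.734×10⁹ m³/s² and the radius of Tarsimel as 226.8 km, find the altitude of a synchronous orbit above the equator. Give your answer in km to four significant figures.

T = 73.25 hours = 2.637×10⁵ s.
A synchronous orbit has period T, so by Kepler's third law a = (μT²/4π²)^(1/3).
μT²/4π² = 3.734×10⁹ × (2.637×10⁵)² / 39.48 = 6.577×10¹⁸ m³.
a = 1.874×10⁶ m = 1873.6 km.
Altitude h = a − R = 1873.6 − 226.8 = 1646.8 km.

h_sync ≈ 1647 km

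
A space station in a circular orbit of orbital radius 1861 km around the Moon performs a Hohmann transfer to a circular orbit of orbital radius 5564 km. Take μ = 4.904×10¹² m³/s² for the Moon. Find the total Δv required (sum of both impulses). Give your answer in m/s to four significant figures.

r₁ = 1861 km = 1.861×10⁶ m.
r₂ = 5564 km = 5.564×10⁶ m.
Transfer ellipse a_t = (r₁ + r₂)/2 = 3.712×10⁶ m.
At r₁: circular v_c1 = √(μ/r₁) = 1623 m/s; transfer-perilune v_p = √[μ(2/r₁ − 1/a_t)] = 1987 m/s.
Δv₁ = v_p − v_c1 = 364.0 m/s.
At r₂: circular v_c2 = √(μ/r₂) = 938.8 m/s; transfer-apolune v_a = √[μ(2/r₂ − 1/a_t)] = 664.7 m/s.
Δv₂ = v_c2 − v_a = 274.1 m/s.
Total Δv = Δv₁ + Δv₂ = 638.1 m/s.

Δv_total ≈ 638.1 m/s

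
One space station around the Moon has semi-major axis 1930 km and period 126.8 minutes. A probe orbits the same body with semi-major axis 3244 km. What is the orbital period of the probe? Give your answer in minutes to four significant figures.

T₂ ≈ 276.3 minutes

Kepler's third law: T² ∝ a³, so T₂ = T₁ (a₂/a₁)^(3/2).
a₂/a₁ = 1.681, (a₂/a₁)^(3/2) = 2.179.
T₂ = 126.8 × 2.179 = 276.3 minutes.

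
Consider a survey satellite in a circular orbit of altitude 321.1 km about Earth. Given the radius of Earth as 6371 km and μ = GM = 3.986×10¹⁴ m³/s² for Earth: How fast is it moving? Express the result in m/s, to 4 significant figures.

v ≈ 7718 m/s

r = 6371 + 321.1 = 6692.1 km = 6.6921×10⁶ m.
For a circular orbit v = √(μ/r) = √(3.986×10¹⁴ / 6.692×10⁶) = √(5.956×10⁷) = 7718 m/s.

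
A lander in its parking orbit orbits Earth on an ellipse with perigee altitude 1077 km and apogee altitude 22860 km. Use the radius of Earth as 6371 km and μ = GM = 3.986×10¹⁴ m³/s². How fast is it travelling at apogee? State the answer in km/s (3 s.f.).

v ≈ 2.35 km/s

r_p = 6371 + 1077 = 7448.0 km = 7.4480×10⁶ m.
r_a = 6371 + 22860 = 29231 km = 2.9231×10⁷ m.
Semi-major axis a = (r_p + r_a)/2 = 18340 km = 1.834×10⁷ m.
Vis-viva: v² = μ(2/r − 1/a) = 3.986×10¹⁴ × (6.842×10⁻⁸ − 5.453×10⁻⁸) = 5.538×10⁶ m²/s².
v = 2353 m/s = 2.353 km/s.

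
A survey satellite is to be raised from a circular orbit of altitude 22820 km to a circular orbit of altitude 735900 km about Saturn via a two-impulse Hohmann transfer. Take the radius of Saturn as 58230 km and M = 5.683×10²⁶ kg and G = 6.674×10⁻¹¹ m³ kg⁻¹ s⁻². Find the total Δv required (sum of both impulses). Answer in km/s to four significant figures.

μ = GM = 6.674×10⁻¹¹ × 5.683×10²⁶ = 3.793×10¹⁶ m³/s².
r₁ = 58230 + 22820 = 81050 km = 8.1050×10⁷ m.
r₂ = 58230 + 735900 = 794130 km = 7.9413×10⁸ m.
Transfer ellipse a_t = (r₁ + r₂)/2 = 4.376×10⁸ m.
At r₁: circular v_c1 = √(μ/r₁) = 21630 m/s; transfer-perikrone v_p = √[μ(2/r₁ − 1/a_t)] = 29140 m/s.
Δv₁ = v_p − v_c1 = 7509 m/s.
At r₂: circular v_c2 = √(μ/r₂) = 6911 m/s; transfer-apokrone v_a = √[μ(2/r₂ − 1/a_t)] = 2974 m/s.
Δv₂ = v_c2 − v_a = 3937 m/s.
Total Δv = Δv₁ + Δv₂ = 11450 m/s = 11.45 km/s.

Δv_total ≈ 11.45 km/s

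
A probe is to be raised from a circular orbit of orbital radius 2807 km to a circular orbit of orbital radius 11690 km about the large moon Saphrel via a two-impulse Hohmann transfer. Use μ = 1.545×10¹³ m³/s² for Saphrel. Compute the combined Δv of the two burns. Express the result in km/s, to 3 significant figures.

r₁ = 2807 km = 2.807×10⁶ m.
r₂ = 11690 km = 1.169×10⁷ m.
Transfer ellipse a_t = (r₁ + r₂)/2 = 7.248×10⁶ m.
At r₁: circular v_c1 = √(μ/r₁) = 2346 m/s; transfer-periapsis v_p = √[μ(2/r₁ − 1/a_t)] = 2979 m/s.
Δv₁ = v_p − v_c1 = 633.3 m/s.
At r₂: circular v_c2 = √(μ/r₂) = 1150 m/s; transfer-apoapsis v_a = √[μ(2/r₂ − 1/a_t)] = 715.4 m/s.
Δv₂ = v_c2 − v_a = 434.2 m/s.
Total Δv = Δv₁ + Δv₂ = 1068 m/s = 1.068 km/s.

Δv_total ≈ 1.07 km/s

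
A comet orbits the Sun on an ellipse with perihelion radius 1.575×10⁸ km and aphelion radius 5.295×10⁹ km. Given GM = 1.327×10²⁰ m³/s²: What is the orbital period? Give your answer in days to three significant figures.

Semi-major axis a = (r_p + r_a)/2 = (1.5750×10⁸ + 5.2950×10⁹)/2 = 2.7262×10⁹ km = 2.726×10¹² m.
By Kepler's third law T = 2π√(a³/μ) = 2π × 3.908×10⁸ = 2.455×10⁹ s.
= 28420 days.

T ≈ 28400 days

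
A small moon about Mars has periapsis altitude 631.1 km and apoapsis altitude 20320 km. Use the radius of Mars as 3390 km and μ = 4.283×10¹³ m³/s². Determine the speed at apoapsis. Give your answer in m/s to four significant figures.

r_p = 3390 + 631.1 = 4021.1 km = 4.0211×10⁶ m.
r_a = 3390 + 20320 = 23710 km = 2.3710×10⁷ m.
Semi-major axis a = (r_p + r_a)/2 = 13866 km = 1.387×10⁷ m.
Vis-viva: v² = μ(2/r − 1/a) = 4.283×10¹³ × (8.435×10⁻⁸ − 7.212×10⁻⁸) = 5.239×10⁵ m²/s².
v = 723.8 m/s.

v ≈ 723.8 m/s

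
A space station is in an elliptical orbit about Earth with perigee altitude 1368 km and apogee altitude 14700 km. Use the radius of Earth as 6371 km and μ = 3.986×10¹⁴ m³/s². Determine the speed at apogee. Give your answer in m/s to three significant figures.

r_p = 6371 + 1368 = 7739.0 km = 7.7390×10⁶ m.
r_a = 6371 + 14700 = 21071 km = 2.1071×10⁷ m.
Semi-major axis a = (r_p + r_a)/2 = 14405 km = 1.440×10⁷ m.
Vis-viva: v² = μ(2/r − 1/a) = 3.986×10¹⁴ × (9.492×10⁻⁸ − 6.942×10⁻⁸) = 1.016×10⁷ m²/s².
v = 3188 m/s.

v ≈ 3190 m/s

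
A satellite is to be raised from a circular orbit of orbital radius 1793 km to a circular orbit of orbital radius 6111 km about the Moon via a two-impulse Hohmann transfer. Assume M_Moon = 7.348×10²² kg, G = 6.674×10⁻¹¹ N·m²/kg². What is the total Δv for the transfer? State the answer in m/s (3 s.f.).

Δv_total ≈ 695 m/s

μ = GM = 6.674×10⁻¹¹ × 7.348×10²² = 4.904×10¹² m³/s².
r₁ = 1793 km = 1.793×10⁶ m.
r₂ = 6111 km = 6.111×10⁶ m.
Transfer ellipse a_t = (r₁ + r₂)/2 = 3.952×10⁶ m.
At r₁: circular v_c1 = √(μ/r₁) = 1654 m/s; transfer-perilune v_p = √[μ(2/r₁ − 1/a_t)] = 2057 m/s.
Δv₁ = v_p − v_c1 = 402.7 m/s.
At r₂: circular v_c2 = √(μ/r₂) = 895.8 m/s; transfer-apolune v_a = √[μ(2/r₂ − 1/a_t)] = 603.4 m/s.
Δv₂ = v_c2 − v_a = 292.4 m/s.
Total Δv = Δv₁ + Δv₂ = 695.1 m/s.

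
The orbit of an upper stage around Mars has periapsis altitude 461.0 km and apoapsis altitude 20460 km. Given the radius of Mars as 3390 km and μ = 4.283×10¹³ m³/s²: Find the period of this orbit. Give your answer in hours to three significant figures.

r_p = 3390 + 461.0 = 3851.0 km = 3.8510×10⁶ m.
r_a = 3390 + 20460 = 23850 km = 2.3850×10⁷ m.
Semi-major axis a = (r_p + r_a)/2 = (3851.0 + 23850)/2 = 13850 km = 1.385×10⁷ m.
By Kepler's third law T = 2π√(a³/μ) = 2π × 7.876×10³ = 4.949×10⁴ s.
= 13.75 hours.

T ≈ 13.7 hours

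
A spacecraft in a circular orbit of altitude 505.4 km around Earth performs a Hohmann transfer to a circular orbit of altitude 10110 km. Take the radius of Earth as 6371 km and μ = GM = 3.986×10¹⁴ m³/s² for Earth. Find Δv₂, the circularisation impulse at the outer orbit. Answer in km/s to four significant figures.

r₁ = 6371 + 505.4 = 6876.4 km = 6.8764×10⁶ m.
r₂ = 6371 + 10110 = 16481 km = 1.6481×10⁷ m.
Transfer ellipse a_t = (r₁ + r₂)/2 = 1.168×10⁷ m.
At r₁: circular v_c1 = √(μ/r₁) = 7614 m/s; transfer-perigee v_p = √[μ(2/r₁ − 1/a_t)] = 9044 m/s.
At r₂: circular v_c2 = √(μ/r₂) = 4918 m/s; transfer-apogee v_a = √[μ(2/r₂ − 1/a_t)] = 3774 m/s.
Δv₂ = v_c2 − v_a = 1144 m/s.
= 1.144 km/s.

Δv ≈ 1.144 km/s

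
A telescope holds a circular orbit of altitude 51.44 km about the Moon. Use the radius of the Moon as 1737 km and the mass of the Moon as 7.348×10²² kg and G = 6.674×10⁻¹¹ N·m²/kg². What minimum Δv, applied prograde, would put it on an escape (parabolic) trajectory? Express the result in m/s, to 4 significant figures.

μ = GM = 6.674×10⁻¹¹ × 7.348×10²² = 4.904×10¹² m³/s².
r = 1737 + 51.44 = 1788.4 km = 1.7884×10⁶ m.
Circular speed v_c = √(μ/r) = 1656 m/s.
Escape speed v_esc = √(2μ/r) = √2 × v_c = 2342 m/s.
Δv = v_esc − v_c = 685.9 m/s.

Δv ≈ 685.9 m/s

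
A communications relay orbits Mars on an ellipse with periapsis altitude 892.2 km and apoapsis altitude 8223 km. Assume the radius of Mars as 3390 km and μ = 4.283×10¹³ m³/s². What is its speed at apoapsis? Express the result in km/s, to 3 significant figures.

r_p = 3390 + 892.2 = 4282.2 km = 4.2822×10⁶ m.
r_a = 3390 + 8223 = 11613 km = 1.1613×10⁷ m.
Semi-major axis a = (r_p + r_a)/2 = 7947.6 km = 7.948×10⁶ m.
Vis-viva: v² = μ(2/r − 1/a) = 4.283×10¹³ × (1.722×10⁻⁷ − 1.258×10⁻⁷) = 1.987×10⁶ m²/s².
v = 1410 m/s = 1.410 km/s.

v ≈ 1.41 km/s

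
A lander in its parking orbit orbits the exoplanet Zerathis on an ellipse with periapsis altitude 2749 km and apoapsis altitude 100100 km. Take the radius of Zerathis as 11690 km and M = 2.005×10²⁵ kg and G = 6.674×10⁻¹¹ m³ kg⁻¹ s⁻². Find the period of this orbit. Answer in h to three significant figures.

μ = GM = 6.674×10⁻¹¹ × 2.005×10²⁵ = 1.338×10¹⁵ m³/s².
r_p = 11690 + 2749 = 14439 km = 1.4439×10⁷ m.
r_a = 11690 + 100100 = 111790 km = 1.1179×10⁸ m.
Semi-major axis a = (r_p + r_a)/2 = (14439 + 1.1179×10⁵)/2 = 63114 km = 6.311×10⁷ m.
By Kepler's third law T = 2π√(a³/μ) = 2π × 1.371×10⁴ = 8.612×10⁴ s.
= 23.92 h.

T ≈ 23.9 h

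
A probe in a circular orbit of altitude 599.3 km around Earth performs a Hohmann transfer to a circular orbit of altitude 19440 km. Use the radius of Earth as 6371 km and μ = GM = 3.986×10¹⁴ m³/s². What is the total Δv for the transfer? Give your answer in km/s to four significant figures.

Δv_total ≈ 3.295 km/s

r₁ = 6371 + 599.3 = 6970.3 km = 6.9703×10⁶ m.
r₂ = 6371 + 19440 = 25811 km = 2.5811×10⁷ m.
Transfer ellipse a_t = (r₁ + r₂)/2 = 1.639×10⁷ m.
At r₁: circular v_c1 = √(μ/r₁) = 7562 m/s; transfer-perigee v_p = √[μ(2/r₁ − 1/a_t)] = 9490 m/s.
Δv₁ = v_p − v_c1 = 1927 m/s.
At r₂: circular v_c2 = √(μ/r₂) = 3930 m/s; transfer-apogee v_a = √[μ(2/r₂ − 1/a_t)] = 2563 m/s.
Δv₂ = v_c2 − v_a = 1367 m/s.
Total Δv = Δv₁ + Δv₂ = 3295 m/s = 3.295 km/s.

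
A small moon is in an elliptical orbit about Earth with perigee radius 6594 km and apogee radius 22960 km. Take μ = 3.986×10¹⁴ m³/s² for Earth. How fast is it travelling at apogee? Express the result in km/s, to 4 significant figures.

v ≈ 2.783 km/s

Semi-major axis a = (r_p + r_a)/2 = 14777 km = 1.478×10⁷ m.
Vis-viva: v² = μ(2/r − 1/a) = 3.986×10¹⁴ × (8.711×10⁻⁸ − 6.767×10⁻⁸) = 7.747×10⁶ m²/s².
v = 2783 m/s = 2.783 km/s.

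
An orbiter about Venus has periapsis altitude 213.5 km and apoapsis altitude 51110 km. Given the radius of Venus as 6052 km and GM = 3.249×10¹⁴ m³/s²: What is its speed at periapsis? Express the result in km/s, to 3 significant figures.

r_p = 6052 + 213.5 = 6265.5 km = 6.2655×10⁶ m.
r_a = 6052 + 51110 = 57162 km = 5.7162×10⁷ m.
Semi-major axis a = (r_p + r_a)/2 = 31714 km = 3.171×10⁷ m.
Vis-viva: v² = μ(2/r − 1/a) = 3.249×10¹⁴ × (3.192×10⁻⁷ − 3.153×10⁻⁸) = 9.347×10⁷ m²/s².
v = 9668 m/s = 9.668 km/s.

v ≈ 9.67 km/s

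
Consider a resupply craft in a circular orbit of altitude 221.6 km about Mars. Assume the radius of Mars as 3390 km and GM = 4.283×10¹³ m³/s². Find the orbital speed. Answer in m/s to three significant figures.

r = 3390 + 221.6 = 3611.6 km = 3.6116×10⁶ m.
For a circular orbit v = √(μ/r) = √(4.283×10¹³ / 3.612×10⁶) = √(1.186×10⁷) = 3444 m/s.

v ≈ 3440 m/s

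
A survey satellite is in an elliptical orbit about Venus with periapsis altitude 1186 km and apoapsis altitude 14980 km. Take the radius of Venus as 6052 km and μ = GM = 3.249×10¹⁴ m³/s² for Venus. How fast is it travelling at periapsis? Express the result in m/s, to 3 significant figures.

r_p = 6052 + 1186 = 7238.0 km = 7.2380×10⁶ m.
r_a = 6052 + 14980 = 21032 km = 2.1032×10⁷ m.
Semi-major axis a = (r_p + r_a)/2 = 14135 km = 1.414×10⁷ m.
Vis-viva: v² = μ(2/r − 1/a) = 3.249×10¹⁴ × (2.763×10⁻⁷ − 7.075×10⁻⁸) = 6.679×10⁷ m²/s².
v = 8173 m/s.

v ≈ 8170 m/s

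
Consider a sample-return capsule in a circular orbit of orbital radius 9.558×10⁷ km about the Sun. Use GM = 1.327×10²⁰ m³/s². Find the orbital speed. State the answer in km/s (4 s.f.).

v ≈ 37.26 km/s

r = 9.558×10⁷ km = 9.558×10¹⁰ m.
For a circular orbit v = √(μ/r) = √(1.327×10²⁰ / 9.558×10¹⁰) = √(1.388×10⁹) = 37260 m/s.
That is 37.26 km/s.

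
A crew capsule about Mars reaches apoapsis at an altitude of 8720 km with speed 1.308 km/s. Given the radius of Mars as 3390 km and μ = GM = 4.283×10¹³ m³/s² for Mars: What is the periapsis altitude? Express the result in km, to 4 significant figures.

r_a = 3390 + 8720 = 12110 km = 1.211×10⁷ m.
Specific energy ε = v²/2 − μ/r = -2.681×10⁶ J/kg, so a = −μ/(2ε) = 7.987×10⁶ m.
The apsides satisfy r_p + r_a = 2a, so the periapsis radius is 2a − r_a = 3.864×10⁶ m = 3863.5 km.
Periapsis altitude = 3863.5 − 3390 = 473.51 km.

periapsis altitude ≈ 473.5 km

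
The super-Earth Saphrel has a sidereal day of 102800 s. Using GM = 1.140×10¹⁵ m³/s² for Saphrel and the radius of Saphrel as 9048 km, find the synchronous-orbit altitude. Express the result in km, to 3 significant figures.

h_sync ≈ 58300 km

A synchronous orbit has period T, so by Kepler's third law a = (μT²/4π²)^(1/3).
μT²/4π² = 1.140×10¹⁵ × (1.028×10⁵)² / 39.48 = 3.052×10²³ m³.
a = 6.733×10⁷ m = 67325 km.
Altitude h = a − R = 67325 − 9048 = 58277 km.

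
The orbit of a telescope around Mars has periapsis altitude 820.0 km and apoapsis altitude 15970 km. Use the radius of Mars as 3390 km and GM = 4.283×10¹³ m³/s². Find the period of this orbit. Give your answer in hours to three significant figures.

T ≈ 10.8 hours

r_p = 3390 + 820.0 = 4210.0 km = 4.2100×10⁶ m.
r_a = 3390 + 15970 = 19360 km = 1.9360×10⁷ m.
Semi-major axis a = (r_p + r_a)/2 = (4210.0 + 19360)/2 = 11785 km = 1.178×10⁷ m.
By Kepler's third law T = 2π√(a³/μ) = 2π × 6.182×10³ = 3.884×10⁴ s.
= 10.79 hours.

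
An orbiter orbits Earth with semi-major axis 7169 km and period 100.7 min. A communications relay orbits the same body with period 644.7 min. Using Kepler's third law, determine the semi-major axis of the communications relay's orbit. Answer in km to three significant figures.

a₂ ≈ 24700 km

Kepler's third law: a³ ∝ T², so a₂ = a₁ (T₂/T₁)^(2/3).
T₂/T₁ = 6.402, (T₂/T₁)^(2/3) = 3.448.
a₂ = 7169 × 3.448 = 24720 km.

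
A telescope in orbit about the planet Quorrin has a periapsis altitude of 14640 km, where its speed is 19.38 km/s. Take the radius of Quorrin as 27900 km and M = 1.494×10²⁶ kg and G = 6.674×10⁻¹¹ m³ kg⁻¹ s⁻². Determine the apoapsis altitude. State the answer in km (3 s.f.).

μ = GM = 6.674×10⁻¹¹ × 1.494×10²⁶ = 9.971×10¹⁵ m³/s².
r_p = 27900 + 14640 = 42540 km = 4.254×10⁷ m.
Specific energy ε = v²/2 − μ/r = -4.660×10⁷ J/kg, so a = −μ/(2ε) = 1.070×10⁸ m.
The apsides satisfy r_p + r_a = 2a, so the apoapsis radius is 2a − r_p = 1.714×10⁸ m = 1.7144×10⁵ km.
Apoapsis altitude = 1.7144×10⁵ − 27900 = 1.4354×10⁵ km.

apoapsis altitude ≈ 1.44×10⁵ km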